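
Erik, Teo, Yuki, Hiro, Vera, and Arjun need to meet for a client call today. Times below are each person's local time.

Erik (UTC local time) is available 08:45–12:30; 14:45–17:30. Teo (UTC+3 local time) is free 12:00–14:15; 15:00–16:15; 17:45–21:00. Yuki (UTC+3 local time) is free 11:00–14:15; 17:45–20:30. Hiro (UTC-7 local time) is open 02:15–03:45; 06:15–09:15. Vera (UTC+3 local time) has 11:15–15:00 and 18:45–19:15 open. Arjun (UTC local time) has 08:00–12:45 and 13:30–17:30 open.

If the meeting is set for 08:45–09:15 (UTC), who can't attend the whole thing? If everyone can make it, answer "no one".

Hiro, Teo

Erik in UTC: 08:45-12:30, 14:45-17:30.
Teo in UTC: 09:00-11:15, 12:00-13:15, 14:45-18:00 (subtract 3h to convert from UTC+3).
Yuki in UTC: 08:00-11:15, 14:45-17:30 (subtract 3h to convert from UTC+3).
Hiro in UTC: 09:15-10:45, 13:15-16:15 (add 7h to convert from UTC-7).
Vera in UTC: 08:15-12:00, 15:45-16:15 (subtract 3h to convert from UTC+3).
Arjun in UTC: 08:00-12:45, 13:30-17:30.
Erik: free for 08:45-09:15. Teo: not fully free for 08:45-09:15. Yuki: free for 08:45-09:15. Hiro: not fully free for 08:45-09:15. Vera: free for 08:45-09:15. Arjun: free for 08:45-09:15.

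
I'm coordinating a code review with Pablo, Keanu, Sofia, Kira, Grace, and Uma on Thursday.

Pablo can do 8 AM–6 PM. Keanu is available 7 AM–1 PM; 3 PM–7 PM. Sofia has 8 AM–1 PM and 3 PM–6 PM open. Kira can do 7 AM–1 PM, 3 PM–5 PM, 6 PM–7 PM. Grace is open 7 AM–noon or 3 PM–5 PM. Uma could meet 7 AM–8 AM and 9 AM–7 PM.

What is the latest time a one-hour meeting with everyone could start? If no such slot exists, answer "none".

16:00

Pablo ∩ Keanu: 08:00-13:00, 15:00-18:00.
Pablo ∩ Keanu ∩ Sofia: 08:00-13:00, 15:00-18:00.
Pablo ∩ Keanu ∩ Sofia ∩ Kira: 08:00-13:00, 15:00-17:00.
Pablo ∩ Keanu ∩ Sofia ∩ Kira ∩ Grace: 08:00-12:00, 15:00-17:00.
Pablo ∩ Keanu ∩ Sofia ∩ Kira ∩ Grace ∩ Uma: 09:00-12:00, 15:00-17:00.
The last common window of at least 60 minutes is 15:00-17:00; a 60-minute meeting can start as late as 16:00 and still end by 17:00.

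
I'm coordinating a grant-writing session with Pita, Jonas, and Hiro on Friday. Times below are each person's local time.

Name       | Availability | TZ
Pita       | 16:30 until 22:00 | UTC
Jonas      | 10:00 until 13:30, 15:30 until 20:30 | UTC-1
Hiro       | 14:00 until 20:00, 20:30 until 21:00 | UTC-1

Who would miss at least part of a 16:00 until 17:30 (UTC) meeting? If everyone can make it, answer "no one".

Jonas, Pita

Pita in UTC: 16:30-22:00.
Jonas in UTC: 11:00-14:30, 16:30-21:30 (add 1h to convert from UTC-1).
Hiro in UTC: 15:00-21:00, 21:30-22:00 (add 1h to convert from UTC-1).
Pita: not fully free for 16:00-17:30. Jonas: not fully free for 16:00-17:30. Hiro: free for 16:00-17:30.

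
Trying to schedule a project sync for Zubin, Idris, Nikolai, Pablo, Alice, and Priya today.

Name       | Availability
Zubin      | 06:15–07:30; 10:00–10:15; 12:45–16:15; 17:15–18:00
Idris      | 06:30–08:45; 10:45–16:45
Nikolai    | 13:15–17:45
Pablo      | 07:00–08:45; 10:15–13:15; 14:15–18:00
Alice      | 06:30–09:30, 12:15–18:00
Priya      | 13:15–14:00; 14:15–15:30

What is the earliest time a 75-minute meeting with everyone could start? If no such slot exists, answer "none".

Zubin ∩ Idris: 06:30-07:30, 12:45-16:15.
Zubin ∩ Idris ∩ Nikolai: 13:15-16:15.
Zubin ∩ Idris ∩ Nikolai ∩ Pablo: 14:15-16:15.
Zubin ∩ Idris ∩ Nikolai ∩ Pablo ∩ Alice: 14:15-16:15.
Zubin ∩ Idris ∩ Nikolai ∩ Pablo ∩ Alice ∩ Priya: 14:15-15:30.
The first common window of at least 75 minutes is 14:15-15:30, so the earliest start is 14:15.

14:15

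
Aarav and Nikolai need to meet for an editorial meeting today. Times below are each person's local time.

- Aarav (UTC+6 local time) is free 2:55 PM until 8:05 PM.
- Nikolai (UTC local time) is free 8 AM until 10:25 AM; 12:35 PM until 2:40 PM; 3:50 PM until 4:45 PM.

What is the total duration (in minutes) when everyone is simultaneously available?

Aarav in UTC: 08:55-14:05 (subtract 6h to convert from UTC+6).
Nikolai in UTC: 08:00-10:25, 12:35-14:40, 15:50-16:45.
Aarav ∩ Nikolai: 08:55-10:25, 12:35-14:05.
Summing the common windows: 90 + 90 = 180 minutes.

180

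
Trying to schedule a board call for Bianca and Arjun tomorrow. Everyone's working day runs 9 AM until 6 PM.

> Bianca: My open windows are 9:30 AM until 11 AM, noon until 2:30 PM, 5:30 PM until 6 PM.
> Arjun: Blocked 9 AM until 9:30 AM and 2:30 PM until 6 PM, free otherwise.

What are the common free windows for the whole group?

09:30-11:00, 12:00-14:30

Bianca free: 09:30-11:00, 12:00-14:30, 17:30-18:00.
Arjun free: 09:30-14:30 (invert busy blocks within the working day).
Bianca ∩ Arjun: 09:30-11:00, 12:00-14:30.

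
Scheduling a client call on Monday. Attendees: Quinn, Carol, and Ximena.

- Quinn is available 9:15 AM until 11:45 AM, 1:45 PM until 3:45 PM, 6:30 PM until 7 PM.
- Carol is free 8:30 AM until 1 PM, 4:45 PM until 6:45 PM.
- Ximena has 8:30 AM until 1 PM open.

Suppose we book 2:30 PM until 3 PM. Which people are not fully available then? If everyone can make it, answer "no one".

Carol, Ximena

Quinn: free for 14:30-15:00. Carol: not fully free for 14:30-15:00. Ximena: not fully free for 14:30-15:00.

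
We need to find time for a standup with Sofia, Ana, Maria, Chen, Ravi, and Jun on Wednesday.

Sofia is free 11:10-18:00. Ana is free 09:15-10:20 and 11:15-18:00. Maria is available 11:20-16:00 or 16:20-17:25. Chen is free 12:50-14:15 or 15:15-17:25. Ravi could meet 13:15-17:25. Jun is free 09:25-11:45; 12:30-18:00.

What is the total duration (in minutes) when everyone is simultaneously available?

Sofia ∩ Ana: 11:15-18:00.
Sofia ∩ Ana ∩ Maria: 11:20-16:00, 16:20-17:25.
Sofia ∩ Ana ∩ Maria ∩ Chen: 12:50-14:15, 15:15-16:00, 16:20-17:25.
Sofia ∩ Ana ∩ Maria ∩ Chen ∩ Ravi: 13:15-14:15, 15:15-16:00, 16:20-17:25.
Sofia ∩ Ana ∩ Maria ∩ Chen ∩ Ravi ∩ Jun: 13:15-14:15, 15:15-16:00, 16:20-17:25.
Summing the common windows: 60 + 45 + 65 = 170 minutes.

170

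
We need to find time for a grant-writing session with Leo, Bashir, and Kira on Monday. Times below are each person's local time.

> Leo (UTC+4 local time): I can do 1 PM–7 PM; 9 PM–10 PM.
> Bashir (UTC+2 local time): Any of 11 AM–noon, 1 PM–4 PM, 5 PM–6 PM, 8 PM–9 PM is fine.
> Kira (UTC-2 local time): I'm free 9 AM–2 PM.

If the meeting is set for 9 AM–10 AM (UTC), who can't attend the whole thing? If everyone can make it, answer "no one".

Leo in UTC: 09:00-15:00, 17:00-18:00 (subtract 4h to convert from UTC+4).
Bashir in UTC: 09:00-10:00, 11:00-14:00, 15:00-16:00, 18:00-19:00 (subtract 2h to convert from UTC+2).
Kira in UTC: 11:00-16:00 (add 2h to convert from UTC-2).
Leo: free for 09:00-10:00. Bashir: free for 09:00-10:00. Kira: not fully free for 09:00-10:00.

Kira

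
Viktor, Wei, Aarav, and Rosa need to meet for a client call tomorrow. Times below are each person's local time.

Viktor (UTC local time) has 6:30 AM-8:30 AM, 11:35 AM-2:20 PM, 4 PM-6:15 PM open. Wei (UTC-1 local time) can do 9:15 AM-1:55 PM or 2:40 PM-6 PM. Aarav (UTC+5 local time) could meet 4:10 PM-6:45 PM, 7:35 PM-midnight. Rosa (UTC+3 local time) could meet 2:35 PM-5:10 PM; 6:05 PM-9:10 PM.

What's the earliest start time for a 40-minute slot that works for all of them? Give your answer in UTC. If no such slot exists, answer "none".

Viktor in UTC: 06:30-08:30, 11:35-14:20, 16:00-18:15.
Wei in UTC: 10:15-14:55, 15:40-19:00 (add 1h to convert from UTC-1).
Aarav in UTC: 11:10-13:45, 14:35-19:00 (subtract 5h to convert from UTC+5).
Rosa in UTC: 11:35-14:10, 15:05-18:10 (subtract 3h to convert from UTC+3).
Viktor ∩ Wei: 11:35-14:20, 16:00-18:15.
Viktor ∩ Wei ∩ Aarav: 11:35-13:45, 16:00-18:15.
Viktor ∩ Wei ∩ Aarav ∩ Rosa: 11:35-13:45, 16:00-18:10.
The first common window of at least 40 minutes is 11:35-13:45, so the earliest start is 11:35.

11:35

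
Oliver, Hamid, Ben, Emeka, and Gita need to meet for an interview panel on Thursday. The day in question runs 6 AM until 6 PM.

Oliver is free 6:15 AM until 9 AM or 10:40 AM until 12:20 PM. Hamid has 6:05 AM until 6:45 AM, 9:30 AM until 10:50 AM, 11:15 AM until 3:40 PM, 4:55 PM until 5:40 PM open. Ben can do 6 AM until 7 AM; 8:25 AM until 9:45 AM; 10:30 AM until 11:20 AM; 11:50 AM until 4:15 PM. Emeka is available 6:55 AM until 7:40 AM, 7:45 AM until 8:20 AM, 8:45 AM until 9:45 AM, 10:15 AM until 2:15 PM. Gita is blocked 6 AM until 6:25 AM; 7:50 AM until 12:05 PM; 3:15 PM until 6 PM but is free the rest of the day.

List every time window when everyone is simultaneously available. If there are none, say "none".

12:05-12:20

Oliver free: 06:15-09:00, 10:40-12:20.
Hamid free: 06:05-06:45, 09:30-10:50, 11:15-15:40, 16:55-17:40.
Ben free: 06:00-07:00, 08:25-09:45, 10:30-11:20, 11:50-16:15.
Emeka free: 06:55-07:40, 07:45-08:20, 08:45-09:45, 10:15-14:15.
Gita free: 06:25-07:50, 12:05-15:15 (invert busy blocks within the working day).
Oliver ∩ Hamid: 06:15-06:45, 10:40-10:50, 11:15-12:20.
Oliver ∩ Hamid ∩ Ben: 06:15-06:45, 10:40-10:50, 11:15-11:20, 11:50-12:20.
Oliver ∩ Hamid ∩ Ben ∩ Emeka: 10:40-10:50, 11:15-11:20, 11:50-12:20.
Oliver ∩ Hamid ∩ Ben ∩ Emeka ∩ Gita: 12:05-12:20.
So the common availability across everyone is 12:05-12:20.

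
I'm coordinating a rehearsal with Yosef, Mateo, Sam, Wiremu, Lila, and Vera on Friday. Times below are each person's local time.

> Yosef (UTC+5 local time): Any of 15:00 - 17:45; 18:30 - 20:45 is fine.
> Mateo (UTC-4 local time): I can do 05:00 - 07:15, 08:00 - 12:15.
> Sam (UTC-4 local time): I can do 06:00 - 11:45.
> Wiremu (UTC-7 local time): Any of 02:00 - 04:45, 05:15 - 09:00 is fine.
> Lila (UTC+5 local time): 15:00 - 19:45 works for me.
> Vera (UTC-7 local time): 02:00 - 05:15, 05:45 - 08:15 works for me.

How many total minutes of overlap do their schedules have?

150

Yosef in UTC: 10:00-12:45, 13:30-15:45 (subtract 5h to convert from UTC+5).
Mateo in UTC: 09:00-11:15, 12:00-16:15 (add 4h to convert from UTC-4).
Sam in UTC: 10:00-15:45 (add 4h to convert from UTC-4).
Wiremu in UTC: 09:00-11:45, 12:15-16:00 (add 7h to convert from UTC-7).
Lila in UTC: 10:00-14:45 (subtract 5h to convert from UTC+5).
Vera in UTC: 09:00-12:15, 12:45-15:15 (add 7h to convert from UTC-7).
Yosef ∩ Mateo: 10:00-11:15, 12:00-12:45, 13:30-15:45.
Yosef ∩ Mateo ∩ Sam: 10:00-11:15, 12:00-12:45, 13:30-15:45.
Yosef ∩ Mateo ∩ Sam ∩ Wiremu: 10:00-11:15, 12:15-12:45, 13:30-15:45.
Yosef ∩ Mateo ∩ Sam ∩ Wiremu ∩ Lila: 10:00-11:15, 12:15-12:45, 13:30-14:45.
Yosef ∩ Mateo ∩ Sam ∩ Wiremu ∩ Lila ∩ Vera: 10:00-11:15, 13:30-14:45.
Summing the common windows: 75 + 75 = 150 minutes.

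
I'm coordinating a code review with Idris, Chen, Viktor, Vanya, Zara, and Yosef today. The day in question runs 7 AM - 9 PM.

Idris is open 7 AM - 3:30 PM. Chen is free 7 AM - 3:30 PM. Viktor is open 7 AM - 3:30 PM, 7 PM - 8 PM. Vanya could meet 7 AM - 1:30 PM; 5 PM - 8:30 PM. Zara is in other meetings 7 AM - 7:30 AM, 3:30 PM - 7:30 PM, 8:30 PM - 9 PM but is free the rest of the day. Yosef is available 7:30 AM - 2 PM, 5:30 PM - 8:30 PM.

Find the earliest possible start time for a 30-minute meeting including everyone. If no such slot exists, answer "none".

07:30

Idris free: 07:00-15:30.
Chen free: 07:00-15:30.
Viktor free: 07:00-15:30, 19:00-20:00.
Vanya free: 07:00-13:30, 17:00-20:30.
Zara free: 07:30-15:30, 19:30-20:30 (invert busy blocks within the working day).
Yosef free: 07:30-14:00, 17:30-20:30.
Idris ∩ Chen: 07:00-15:30.
Idris ∩ Chen ∩ Viktor: 07:00-15:30.
Idris ∩ Chen ∩ Viktor ∩ Vanya: 07:00-13:30.
Idris ∩ Chen ∩ Viktor ∩ Vanya ∩ Zara: 07:30-13:30.
Idris ∩ Chen ∩ Viktor ∩ Vanya ∩ Zara ∩ Yosef: 07:30-13:30.
The first common window of at least 30 minutes is 07:30-13:30, so the earliest start is 07:30.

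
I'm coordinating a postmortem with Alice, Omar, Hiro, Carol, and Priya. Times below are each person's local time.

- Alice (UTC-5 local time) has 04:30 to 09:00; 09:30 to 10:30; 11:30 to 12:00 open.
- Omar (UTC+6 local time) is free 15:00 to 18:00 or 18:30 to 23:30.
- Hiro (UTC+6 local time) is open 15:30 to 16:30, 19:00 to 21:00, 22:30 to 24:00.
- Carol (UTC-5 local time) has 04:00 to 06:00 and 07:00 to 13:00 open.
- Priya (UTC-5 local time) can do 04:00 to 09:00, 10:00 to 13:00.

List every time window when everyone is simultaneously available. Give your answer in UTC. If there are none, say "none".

09:30-10:30, 13:00-14:00, 16:30-17:00

Alice in UTC: 09:30-14:00, 14:30-15:30, 16:30-17:00 (add 5h to convert from UTC-5).
Omar in UTC: 09:00-12:00, 12:30-17:30 (subtract 6h to convert from UTC+6).
Hiro in UTC: 09:30-10:30, 13:00-15:00, 16:30-18:00 (subtract 6h to convert from UTC+6).
Carol in UTC: 09:00-11:00, 12:00-18:00 (add 5h to convert from UTC-5).
Priya in UTC: 09:00-14:00, 15:00-18:00 (add 5h to convert from UTC-5).
Alice ∩ Omar: 09:30-12:00, 12:30-14:00, 14:30-15:30, 16:30-17:00.
Alice ∩ Omar ∩ Hiro: 09:30-10:30, 13:00-14:00, 14:30-15:00, 16:30-17:00.
Alice ∩ Omar ∩ Hiro ∩ Carol: 09:30-10:30, 13:00-14:00, 14:30-15:00, 16:30-17:00.
Alice ∩ Omar ∩ Hiro ∩ Carol ∩ Priya: 09:30-10:30, 13:00-14:00, 16:30-17:00.
Those are the intersection windows.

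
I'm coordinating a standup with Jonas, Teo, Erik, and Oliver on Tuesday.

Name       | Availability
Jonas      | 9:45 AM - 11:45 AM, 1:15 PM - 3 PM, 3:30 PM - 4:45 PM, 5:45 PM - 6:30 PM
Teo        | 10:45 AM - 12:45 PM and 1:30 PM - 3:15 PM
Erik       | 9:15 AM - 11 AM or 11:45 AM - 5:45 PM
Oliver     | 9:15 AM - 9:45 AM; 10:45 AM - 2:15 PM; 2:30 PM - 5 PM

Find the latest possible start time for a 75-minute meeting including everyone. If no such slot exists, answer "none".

Jonas ∩ Teo: 10:45-11:45, 13:30-15:00.
Jonas ∩ Teo ∩ Erik: 10:45-11:00, 13:30-15:00.
Jonas ∩ Teo ∩ Erik ∩ Oliver: 10:45-11:00, 13:30-14:15, 14:30-15:00.
No common window is at least 75 minutes long.

none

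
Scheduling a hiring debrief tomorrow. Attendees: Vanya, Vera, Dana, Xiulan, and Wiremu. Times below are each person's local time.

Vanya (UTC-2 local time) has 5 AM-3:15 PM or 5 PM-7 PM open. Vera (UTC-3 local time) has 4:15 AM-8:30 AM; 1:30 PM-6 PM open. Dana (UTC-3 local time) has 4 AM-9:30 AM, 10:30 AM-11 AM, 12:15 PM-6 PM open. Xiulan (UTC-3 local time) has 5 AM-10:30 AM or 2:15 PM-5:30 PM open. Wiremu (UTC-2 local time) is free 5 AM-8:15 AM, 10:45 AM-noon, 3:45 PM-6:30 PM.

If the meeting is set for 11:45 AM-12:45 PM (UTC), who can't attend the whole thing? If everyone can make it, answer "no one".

Dana, Vera, Wiremu

Vanya in UTC: 07:00-17:15, 19:00-21:00 (add 2h to convert from UTC-2).
Vera in UTC: 07:15-11:30, 16:30-21:00 (add 3h to convert from UTC-3).
Dana in UTC: 07:00-12:30, 13:30-14:00, 15:15-21:00 (add 3h to convert from UTC-3).
Xiulan in UTC: 08:00-13:30, 17:15-20:30 (add 3h to convert from UTC-3).
Wiremu in UTC: 07:00-10:15, 12:45-14:00, 17:45-20:30 (add 2h to convert from UTC-2).
Vanya: free for 11:45-12:45. Vera: not fully free for 11:45-12:45. Dana: not fully free for 11:45-12:45. Xiulan: free for 11:45-12:45. Wiremu: not fully free for 11:45-12:45.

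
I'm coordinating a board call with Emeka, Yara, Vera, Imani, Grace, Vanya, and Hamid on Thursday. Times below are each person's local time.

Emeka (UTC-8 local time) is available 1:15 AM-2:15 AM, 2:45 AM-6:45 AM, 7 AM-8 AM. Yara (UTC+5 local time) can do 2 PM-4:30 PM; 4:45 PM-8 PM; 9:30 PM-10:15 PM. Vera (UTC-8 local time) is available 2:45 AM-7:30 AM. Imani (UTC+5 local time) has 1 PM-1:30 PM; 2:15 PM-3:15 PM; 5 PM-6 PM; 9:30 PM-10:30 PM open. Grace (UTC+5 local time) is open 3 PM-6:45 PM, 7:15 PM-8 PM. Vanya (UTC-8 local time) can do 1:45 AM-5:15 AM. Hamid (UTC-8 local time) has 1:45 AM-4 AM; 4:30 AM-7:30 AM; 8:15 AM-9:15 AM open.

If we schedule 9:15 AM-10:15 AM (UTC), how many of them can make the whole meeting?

3

Emeka in UTC: 09:15-10:15, 10:45-14:45, 15:00-16:00 (add 8h to convert from UTC-8).
Yara in UTC: 09:00-11:30, 11:45-15:00, 16:30-17:15 (subtract 5h to convert from UTC+5).
Vera in UTC: 10:45-15:30 (add 8h to convert from UTC-8).
Imani in UTC: 08:00-08:30, 09:15-10:15, 12:00-13:00, 16:30-17:30 (subtract 5h to convert from UTC+5).
Grace in UTC: 10:00-13:45, 14:15-15:00 (subtract 5h to convert from UTC+5).
Vanya in UTC: 09:45-13:15 (add 8h to convert from UTC-8).
Hamid in UTC: 09:45-12:00, 12:30-15:30, 16:15-17:15 (add 8h to convert from UTC-8).
Emeka, Yara, and Imani can make the full 09:15-10:15 slot — that's 3.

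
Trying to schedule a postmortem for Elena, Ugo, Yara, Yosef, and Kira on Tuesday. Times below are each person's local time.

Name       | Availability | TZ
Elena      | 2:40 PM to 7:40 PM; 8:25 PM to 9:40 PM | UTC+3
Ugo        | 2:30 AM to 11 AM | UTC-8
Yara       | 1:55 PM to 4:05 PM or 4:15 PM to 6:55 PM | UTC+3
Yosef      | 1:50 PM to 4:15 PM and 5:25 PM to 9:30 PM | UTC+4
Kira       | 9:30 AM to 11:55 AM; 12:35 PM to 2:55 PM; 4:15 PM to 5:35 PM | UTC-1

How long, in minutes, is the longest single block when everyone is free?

Elena in UTC: 11:40-16:40, 17:25-18:40 (subtract 3h to convert from UTC+3).
Ugo in UTC: 10:30-19:00 (add 8h to convert from UTC-8).
Yara in UTC: 10:55-13:05, 13:15-15:55 (subtract 3h to convert from UTC+3).
Yosef in UTC: 09:50-12:15, 13:25-17:30 (subtract 4h to convert from UTC+4).
Kira in UTC: 10:30-12:55, 13:35-15:55, 17:15-18:35 (add 1h to convert from UTC-1).
Elena ∩ Ugo: 11:40-16:40, 17:25-18:40.
Elena ∩ Ugo ∩ Yara: 11:40-13:05, 13:15-15:55.
Elena ∩ Ugo ∩ Yara ∩ Yosef: 11:40-12:15, 13:25-15:55.
Elena ∩ Ugo ∩ Yara ∩ Yosef ∩ Kira: 11:40-12:15, 13:35-15:55.
The longest is 13:35-15:55 at 140 minutes.

140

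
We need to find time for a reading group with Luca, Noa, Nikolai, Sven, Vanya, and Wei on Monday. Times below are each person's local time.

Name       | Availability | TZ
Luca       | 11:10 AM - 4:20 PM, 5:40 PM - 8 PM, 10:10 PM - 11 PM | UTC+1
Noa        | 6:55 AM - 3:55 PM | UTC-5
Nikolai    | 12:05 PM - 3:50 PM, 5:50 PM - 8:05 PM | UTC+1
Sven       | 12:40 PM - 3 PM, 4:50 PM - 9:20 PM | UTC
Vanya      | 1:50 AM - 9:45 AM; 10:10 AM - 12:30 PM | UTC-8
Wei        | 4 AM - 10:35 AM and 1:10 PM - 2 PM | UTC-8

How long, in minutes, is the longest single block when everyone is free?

130

Luca in UTC: 10:10-15:20, 16:40-19:00, 21:10-22:00 (subtract 1h to convert from UTC+1).
Noa in UTC: 11:55-20:55 (add 5h to convert from UTC-5).
Nikolai in UTC: 11:05-14:50, 16:50-19:05 (subtract 1h to convert from UTC+1).
Sven in UTC: 12:40-15:00, 16:50-21:20.
Vanya in UTC: 09:50-17:45, 18:10-20:30 (add 8h to convert from UTC-8).
Wei in UTC: 12:00-18:35, 21:10-22:00 (add 8h to convert from UTC-8).
Luca ∩ Noa: 11:55-15:20, 16:40-19:00.
Luca ∩ Noa ∩ Nikolai: 11:55-14:50, 16:50-19:00.
Luca ∩ Noa ∩ Nikolai ∩ Sven: 12:40-14:50, 16:50-19:00.
Luca ∩ Noa ∩ Nikolai ∩ Sven ∩ Vanya: 12:40-14:50, 16:50-17:45, 18:10-19:00.
Luca ∩ Noa ∩ Nikolai ∩ Sven ∩ Vanya ∩ Wei: 12:40-14:50, 16:50-17:45, 18:10-18:35.
The longest is 12:40-14:50 at 130 minutes.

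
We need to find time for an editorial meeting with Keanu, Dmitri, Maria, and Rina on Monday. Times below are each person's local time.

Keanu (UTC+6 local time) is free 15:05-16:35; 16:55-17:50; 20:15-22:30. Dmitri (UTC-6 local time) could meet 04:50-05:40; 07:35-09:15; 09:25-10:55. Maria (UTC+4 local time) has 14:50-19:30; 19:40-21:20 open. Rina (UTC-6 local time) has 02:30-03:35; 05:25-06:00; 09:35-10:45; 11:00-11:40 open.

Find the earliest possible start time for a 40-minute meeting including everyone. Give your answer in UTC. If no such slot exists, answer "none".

Keanu in UTC: 09:05-10:35, 10:55-11:50, 14:15-16:30 (subtract 6h to convert from UTC+6).
Dmitri in UTC: 10:50-11:40, 13:35-15:15, 15:25-16:55 (add 6h to convert from UTC-6).
Maria in UTC: 10:50-15:30, 15:40-17:20 (subtract 4h to convert from UTC+4).
Rina in UTC: 08:30-09:35, 11:25-12:00, 15:35-16:45, 17:00-17:40 (add 6h to convert from UTC-6).
Keanu ∩ Dmitri: 10:55-11:40, 14:15-15:15, 15:25-16:30.
Keanu ∩ Dmitri ∩ Maria: 10:55-11:40, 14:15-15:15, 15:25-15:30, 15:40-16:30.
Keanu ∩ Dmitri ∩ Maria ∩ Rina: 11:25-11:40, 15:40-16:30.
So the common availability across everyone is 11:25-11:40, 15:40-16:30.
The first common window of at least 40 minutes is 15:40-16:30, so the earliest start is 15:40.

15:40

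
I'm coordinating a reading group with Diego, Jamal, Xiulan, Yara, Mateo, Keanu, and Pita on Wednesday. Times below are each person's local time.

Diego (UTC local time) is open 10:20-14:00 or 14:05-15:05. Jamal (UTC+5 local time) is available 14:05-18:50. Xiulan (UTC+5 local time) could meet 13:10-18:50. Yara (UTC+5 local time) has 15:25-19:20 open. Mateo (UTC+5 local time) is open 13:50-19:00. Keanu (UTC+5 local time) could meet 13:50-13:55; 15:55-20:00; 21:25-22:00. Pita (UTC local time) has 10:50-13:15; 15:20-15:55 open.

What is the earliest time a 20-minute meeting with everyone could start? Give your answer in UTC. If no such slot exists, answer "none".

Diego in UTC: 10:20-14:00, 14:05-15:05.
Jamal in UTC: 09:05-13:50 (subtract 5h to convert from UTC+5).
Xiulan in UTC: 08:10-13:50 (subtract 5h to convert from UTC+5).
Yara in UTC: 10:25-14:20 (subtract 5h to convert from UTC+5).
Mateo in UTC: 08:50-14:00 (subtract 5h to convert from UTC+5).
Keanu in UTC: 08:50-08:55, 10:55-15:00, 16:25-17:00 (subtract 5h to convert from UTC+5).
Pita in UTC: 10:50-13:15, 15:20-15:55.
Diego ∩ Jamal: 10:20-13:50.
Diego ∩ Jamal ∩ Xiulan: 10:20-13:50.
Diego ∩ Jamal ∩ Xiulan ∩ Yara: 10:25-13:50.
Diego ∩ Jamal ∩ Xiulan ∩ Yara ∩ Mateo: 10:25-13:50.
Diego ∩ Jamal ∩ Xiulan ∩ Yara ∩ Mateo ∩ Keanu: 10:55-13:50.
Diego ∩ Jamal ∩ Xiulan ∩ Yara ∩ Mateo ∩ Keanu ∩ Pita: 10:55-13:15.
The first common window of at least 20 minutes is 10:55-13:15, so the earliest start is 10:55.

10:55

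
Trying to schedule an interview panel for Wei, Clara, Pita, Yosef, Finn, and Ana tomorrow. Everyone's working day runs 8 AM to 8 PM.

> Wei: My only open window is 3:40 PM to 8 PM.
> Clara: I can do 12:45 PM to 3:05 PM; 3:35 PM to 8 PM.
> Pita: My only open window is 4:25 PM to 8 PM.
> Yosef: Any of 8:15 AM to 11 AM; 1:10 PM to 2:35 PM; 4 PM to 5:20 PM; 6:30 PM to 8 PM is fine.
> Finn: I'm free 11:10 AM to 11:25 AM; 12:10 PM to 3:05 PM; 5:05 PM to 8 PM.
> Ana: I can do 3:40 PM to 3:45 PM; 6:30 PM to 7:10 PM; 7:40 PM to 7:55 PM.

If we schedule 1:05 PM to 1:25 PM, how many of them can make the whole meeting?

2

Clara and Finn can make the full 13:05-13:25 slot — that's 2.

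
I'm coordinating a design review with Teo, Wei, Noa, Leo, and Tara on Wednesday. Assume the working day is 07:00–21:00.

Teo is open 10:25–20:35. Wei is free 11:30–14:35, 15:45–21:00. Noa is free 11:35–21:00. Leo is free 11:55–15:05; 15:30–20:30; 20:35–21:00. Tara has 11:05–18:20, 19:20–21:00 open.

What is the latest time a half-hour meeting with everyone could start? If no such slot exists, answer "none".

Teo ∩ Wei: 11:30-14:35, 15:45-20:35.
Teo ∩ Wei ∩ Noa: 11:35-14:35, 15:45-20:35.
Teo ∩ Wei ∩ Noa ∩ Leo: 11:55-14:35, 15:45-20:30.
Teo ∩ Wei ∩ Noa ∩ Leo ∩ Tara: 11:55-14:35, 15:45-18:20, 19:20-20:30.
The last common window of at least 30 minutes is 19:20-20:30; a 30-minute meeting can start as late as 20:00 and still end by 20:30.

20:00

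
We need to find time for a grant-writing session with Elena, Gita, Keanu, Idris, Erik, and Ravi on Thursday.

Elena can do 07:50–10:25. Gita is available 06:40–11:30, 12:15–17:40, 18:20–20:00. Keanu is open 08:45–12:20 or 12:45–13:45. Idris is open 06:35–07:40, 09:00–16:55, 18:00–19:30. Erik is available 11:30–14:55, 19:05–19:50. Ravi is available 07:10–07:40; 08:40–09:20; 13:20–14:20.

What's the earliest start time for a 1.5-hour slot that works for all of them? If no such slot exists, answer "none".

none

Elena ∩ Gita: 07:50-10:25.
Elena ∩ Gita ∩ Keanu: 08:45-10:25.
Elena ∩ Gita ∩ Keanu ∩ Idris: 09:00-10:25.
Elena ∩ Gita ∩ Keanu ∩ Idris ∩ Erik: ∅.
Elena ∩ Gita ∩ Keanu ∩ Idris ∩ Erik ∩ Ravi: ∅.
There is no time when everyone is free.
No common window is at least 90 minutes long.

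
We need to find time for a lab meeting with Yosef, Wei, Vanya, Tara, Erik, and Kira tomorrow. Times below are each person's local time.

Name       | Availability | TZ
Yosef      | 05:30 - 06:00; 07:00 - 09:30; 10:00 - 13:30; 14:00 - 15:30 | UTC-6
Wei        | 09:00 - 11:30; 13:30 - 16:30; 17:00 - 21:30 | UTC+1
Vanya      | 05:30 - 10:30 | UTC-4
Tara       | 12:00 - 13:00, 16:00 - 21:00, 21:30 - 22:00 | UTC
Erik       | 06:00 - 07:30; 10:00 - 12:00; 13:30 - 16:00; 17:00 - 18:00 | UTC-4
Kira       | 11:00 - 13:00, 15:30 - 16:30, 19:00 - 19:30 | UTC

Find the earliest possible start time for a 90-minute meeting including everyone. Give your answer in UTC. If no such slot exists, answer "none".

none

Yosef in UTC: 11:30-12:00, 13:00-15:30, 16:00-19:30, 20:00-21:30 (add 6h to convert from UTC-6).
Wei in UTC: 08:00-10:30, 12:30-15:30, 16:00-20:30 (subtract 1h to convert from UTC+1).
Vanya in UTC: 09:30-14:30 (add 4h to convert from UTC-4).
Tara in UTC: 12:00-13:00, 16:00-21:00, 21:30-22:00.
Erik in UTC: 10:00-11:30, 14:00-16:00, 17:30-20:00, 21:00-22:00 (add 4h to convert from UTC-4).
Kira in UTC: 11:00-13:00, 15:30-16:30, 19:00-19:30.
Yosef ∩ Wei: 13:00-15:30, 16:00-19:30, 20:00-20:30.
Yosef ∩ Wei ∩ Vanya: 13:00-14:30.
Yosef ∩ Wei ∩ Vanya ∩ Tara: ∅.
Yosef ∩ Wei ∩ Vanya ∩ Tara ∩ Erik: ∅.
Yosef ∩ Wei ∩ Vanya ∩ Tara ∩ Erik ∩ Kira: ∅.
There is no time when everyone is free.
No common window is at least 90 minutes long.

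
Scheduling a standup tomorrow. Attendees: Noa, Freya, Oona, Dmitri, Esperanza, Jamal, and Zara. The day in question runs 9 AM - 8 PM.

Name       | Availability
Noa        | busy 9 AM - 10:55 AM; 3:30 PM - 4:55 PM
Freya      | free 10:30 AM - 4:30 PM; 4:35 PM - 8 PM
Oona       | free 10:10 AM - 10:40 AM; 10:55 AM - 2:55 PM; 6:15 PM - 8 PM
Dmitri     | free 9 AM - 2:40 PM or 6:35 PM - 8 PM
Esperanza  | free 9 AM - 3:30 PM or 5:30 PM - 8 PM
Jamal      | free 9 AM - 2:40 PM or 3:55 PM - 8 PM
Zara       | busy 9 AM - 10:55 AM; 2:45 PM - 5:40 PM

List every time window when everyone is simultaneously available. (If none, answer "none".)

Noa free: 10:55-15:30, 16:55-20:00 (invert busy blocks within the working day).
Freya free: 10:30-16:30, 16:35-20:00.
Oona free: 10:10-10:40, 10:55-14:55, 18:15-20:00.
Dmitri free: 09:00-14:40, 18:35-20:00.
Esperanza free: 09:00-15:30, 17:30-20:00.
Jamal free: 09:00-14:40, 15:55-20:00.
Zara free: 10:55-14:45, 17:40-20:00 (invert busy blocks within the working day).
Noa ∩ Freya: 10:55-15:30, 16:55-20:00.
Noa ∩ Freya ∩ Oona: 10:55-14:55, 18:15-20:00.
Noa ∩ Freya ∩ Oona ∩ Dmitri: 10:55-14:40, 18:35-20:00.
Noa ∩ Freya ∩ Oona ∩ Dmitri ∩ Esperanza: 10:55-14:40, 18:35-20:00.
Noa ∩ Freya ∩ Oona ∩ Dmitri ∩ Esperanza ∩ Jamal: 10:55-14:40, 18:35-20:00.
Noa ∩ Freya ∩ Oona ∩ Dmitri ∩ Esperanza ∩ Jamal ∩ Zara: 10:55-14:40, 18:35-20:00.

10:55-14:40, 18:35-20:00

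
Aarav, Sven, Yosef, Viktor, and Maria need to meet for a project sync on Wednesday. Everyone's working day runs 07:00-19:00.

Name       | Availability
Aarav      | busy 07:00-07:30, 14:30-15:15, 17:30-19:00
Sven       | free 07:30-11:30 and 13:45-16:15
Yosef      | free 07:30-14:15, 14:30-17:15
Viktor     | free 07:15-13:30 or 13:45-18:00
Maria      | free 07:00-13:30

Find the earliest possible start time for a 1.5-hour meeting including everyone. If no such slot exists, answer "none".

07:30

Aarav free: 07:30-14:30, 15:15-17:30 (invert busy blocks within the working day).
Sven free: 07:30-11:30, 13:45-16:15.
Yosef free: 07:30-14:15, 14:30-17:15.
Viktor free: 07:15-13:30, 13:45-18:00.
Maria free: 07:00-13:30.
Aarav ∩ Sven: 07:30-11:30, 13:45-14:30, 15:15-16:15.
Aarav ∩ Sven ∩ Yosef: 07:30-11:30, 13:45-14:15, 15:15-16:15.
Aarav ∩ Sven ∩ Yosef ∩ Viktor: 07:30-11:30, 13:45-14:15, 15:15-16:15.
Aarav ∩ Sven ∩ Yosef ∩ Viktor ∩ Maria: 07:30-11:30.
So the common availability across everyone is 07:30-11:30.
The first common window of at least 90 minutes is 07:30-11:30, so the earliest start is 07:30.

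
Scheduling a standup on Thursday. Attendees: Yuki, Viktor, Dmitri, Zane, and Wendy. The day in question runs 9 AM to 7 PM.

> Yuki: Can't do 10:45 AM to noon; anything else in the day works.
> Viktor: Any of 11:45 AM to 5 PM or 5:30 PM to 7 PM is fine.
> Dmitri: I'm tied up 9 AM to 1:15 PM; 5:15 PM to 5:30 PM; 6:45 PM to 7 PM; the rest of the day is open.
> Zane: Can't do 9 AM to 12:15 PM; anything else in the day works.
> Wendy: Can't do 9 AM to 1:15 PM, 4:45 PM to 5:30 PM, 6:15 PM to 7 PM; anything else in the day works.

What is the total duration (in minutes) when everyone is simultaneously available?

255

Yuki free: 09:00-10:45, 12:00-19:00 (invert busy blocks within the working day).
Viktor free: 11:45-17:00, 17:30-19:00.
Dmitri free: 13:15-17:15, 17:30-18:45 (invert busy blocks within the working day).
Zane free: 12:15-19:00 (invert busy blocks within the working day).
Wendy free: 13:15-16:45, 17:30-18:15 (invert busy blocks within the working day).
Yuki ∩ Viktor: 12:00-17:00, 17:30-19:00.
Yuki ∩ Viktor ∩ Dmitri: 13:15-17:00, 17:30-18:45.
Yuki ∩ Viktor ∩ Dmitri ∩ Zane: 13:15-17:00, 17:30-18:45.
Yuki ∩ Viktor ∩ Dmitri ∩ Zane ∩ Wendy: 13:15-16:45, 17:30-18:15.
So the common availability across everyone is 13:15-16:45, 17:30-18:15.
Summing the common windows: 210 + 45 = 255 minutes.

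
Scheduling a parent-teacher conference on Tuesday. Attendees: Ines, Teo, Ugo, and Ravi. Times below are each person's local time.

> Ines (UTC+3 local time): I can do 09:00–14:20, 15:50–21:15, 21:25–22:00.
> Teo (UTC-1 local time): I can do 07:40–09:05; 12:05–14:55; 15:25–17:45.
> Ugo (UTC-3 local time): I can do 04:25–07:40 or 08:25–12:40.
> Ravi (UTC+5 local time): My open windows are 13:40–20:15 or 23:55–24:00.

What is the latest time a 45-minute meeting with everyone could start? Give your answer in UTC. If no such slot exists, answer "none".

14:30

Ines in UTC: 06:00-11:20, 12:50-18:15, 18:25-19:00 (subtract 3h to convert from UTC+3).
Teo in UTC: 08:40-10:05, 13:05-15:55, 16:25-18:45 (add 1h to convert from UTC-1).
Ugo in UTC: 07:25-10:40, 11:25-15:40 (add 3h to convert from UTC-3).
Ravi in UTC: 08:40-15:15, 18:55-19:00 (subtract 5h to convert from UTC+5).
Ines ∩ Teo: 08:40-10:05, 13:05-15:55, 16:25-18:15, 18:25-18:45.
Ines ∩ Teo ∩ Ugo: 08:40-10:05, 13:05-15:40.
Ines ∩ Teo ∩ Ugo ∩ Ravi: 08:40-10:05, 13:05-15:15.
Those are the intersection windows.
The last common window of at least 45 minutes is 13:05-15:15; a 45-minute meeting can start as late as 14:30 and still end by 15:15.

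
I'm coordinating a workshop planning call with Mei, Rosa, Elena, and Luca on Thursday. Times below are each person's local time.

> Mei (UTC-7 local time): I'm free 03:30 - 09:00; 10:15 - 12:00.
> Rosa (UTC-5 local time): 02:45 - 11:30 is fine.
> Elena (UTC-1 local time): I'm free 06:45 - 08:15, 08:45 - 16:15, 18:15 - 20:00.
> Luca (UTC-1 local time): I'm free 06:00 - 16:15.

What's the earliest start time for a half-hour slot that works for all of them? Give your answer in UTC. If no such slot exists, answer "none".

10:30

Mei in UTC: 10:30-16:00, 17:15-19:00 (add 7h to convert from UTC-7).
Rosa in UTC: 07:45-16:30 (add 5h to convert from UTC-5).
Elena in UTC: 07:45-09:15, 09:45-17:15, 19:15-21:00 (add 1h to convert from UTC-1).
Luca in UTC: 07:00-17:15 (add 1h to convert from UTC-1).
Mei ∩ Rosa: 10:30-16:00.
Mei ∩ Rosa ∩ Elena: 10:30-16:00.
Mei ∩ Rosa ∩ Elena ∩ Luca: 10:30-16:00.
Those are the intersection windows.
The first common window of at least 30 minutes is 10:30-16:00, so the earliest start is 10:30.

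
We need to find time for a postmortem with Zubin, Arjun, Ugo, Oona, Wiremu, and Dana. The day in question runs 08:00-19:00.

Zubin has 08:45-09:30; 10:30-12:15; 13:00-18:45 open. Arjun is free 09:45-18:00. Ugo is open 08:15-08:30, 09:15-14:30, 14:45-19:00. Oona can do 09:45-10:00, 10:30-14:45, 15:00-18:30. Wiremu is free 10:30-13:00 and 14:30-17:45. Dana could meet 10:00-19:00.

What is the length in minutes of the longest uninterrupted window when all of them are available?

165

Zubin ∩ Arjun: 10:30-12:15, 13:00-18:00.
Zubin ∩ Arjun ∩ Ugo: 10:30-12:15, 13:00-14:30, 14:45-18:00.
Zubin ∩ Arjun ∩ Ugo ∩ Oona: 10:30-12:15, 13:00-14:30, 15:00-18:00.
Zubin ∩ Arjun ∩ Ugo ∩ Oona ∩ Wiremu: 10:30-12:15, 15:00-17:45.
Zubin ∩ Arjun ∩ Ugo ∩ Oona ∩ Wiremu ∩ Dana: 10:30-12:15, 15:00-17:45.
The longest is 15:00-17:45 at 165 minutes.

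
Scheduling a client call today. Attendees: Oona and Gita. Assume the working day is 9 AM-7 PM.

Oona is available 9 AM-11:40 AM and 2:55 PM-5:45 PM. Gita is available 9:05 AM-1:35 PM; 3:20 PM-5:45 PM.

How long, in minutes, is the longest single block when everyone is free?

Oona ∩ Gita: 09:05-11:40, 15:20-17:45.
So the common availability across everyone is 09:05-11:40, 15:20-17:45.
The longest is 09:05-11:40 at 155 minutes.

155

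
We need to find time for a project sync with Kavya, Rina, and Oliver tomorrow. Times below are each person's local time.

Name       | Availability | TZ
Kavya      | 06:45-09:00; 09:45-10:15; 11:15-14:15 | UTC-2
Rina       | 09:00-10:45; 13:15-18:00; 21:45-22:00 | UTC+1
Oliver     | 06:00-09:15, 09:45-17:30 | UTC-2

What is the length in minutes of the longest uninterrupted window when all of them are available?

Kavya in UTC: 08:45-11:00, 11:45-12:15, 13:15-16:15 (add 2h to convert from UTC-2).
Rina in UTC: 08:00-09:45, 12:15-17:00, 20:45-21:00 (subtract 1h to convert from UTC+1).
Oliver in UTC: 08:00-11:15, 11:45-19:30 (add 2h to convert from UTC-2).
Kavya ∩ Rina: 08:45-09:45, 13:15-16:15.
Kavya ∩ Rina ∩ Oliver: 08:45-09:45, 13:15-16:15.
The longest is 13:15-16:15 at 180 minutes.

180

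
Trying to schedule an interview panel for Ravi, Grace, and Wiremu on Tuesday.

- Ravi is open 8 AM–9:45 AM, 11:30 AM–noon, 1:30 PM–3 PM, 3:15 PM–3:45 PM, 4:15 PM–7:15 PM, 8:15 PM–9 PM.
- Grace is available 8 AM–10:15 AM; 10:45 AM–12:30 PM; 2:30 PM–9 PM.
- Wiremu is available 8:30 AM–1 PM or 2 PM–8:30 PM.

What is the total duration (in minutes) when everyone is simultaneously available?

Ravi ∩ Grace: 08:00-09:45, 11:30-12:00, 14:30-15:00, 15:15-15:45, 16:15-19:15, 20:15-21:00.
Ravi ∩ Grace ∩ Wiremu: 08:30-09:45, 11:30-12:00, 14:30-15:00, 15:15-15:45, 16:15-19:15, 20:15-20:30.
So the common availability across everyone is 08:30-09:45, 11:30-12:00, 14:30-15:00, 15:15-15:45, 16:15-19:15, 20:15-20:30.
Summing the common windows: 75 + 30 + 30 + 30 + 180 + 15 = 360 minutes.

360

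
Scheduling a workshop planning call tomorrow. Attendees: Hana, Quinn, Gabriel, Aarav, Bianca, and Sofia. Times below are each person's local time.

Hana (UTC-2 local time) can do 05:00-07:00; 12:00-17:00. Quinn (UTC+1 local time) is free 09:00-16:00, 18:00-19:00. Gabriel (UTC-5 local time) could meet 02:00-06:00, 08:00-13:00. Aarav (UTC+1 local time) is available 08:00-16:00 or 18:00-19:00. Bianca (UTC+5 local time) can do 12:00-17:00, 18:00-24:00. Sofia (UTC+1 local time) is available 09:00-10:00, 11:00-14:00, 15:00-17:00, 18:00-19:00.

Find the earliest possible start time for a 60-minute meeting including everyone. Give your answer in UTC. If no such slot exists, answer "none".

Hana in UTC: 07:00-09:00, 14:00-19:00 (add 2h to convert from UTC-2).
Quinn in UTC: 08:00-15:00, 17:00-18:00 (subtract 1h to convert from UTC+1).
Gabriel in UTC: 07:00-11:00, 13:00-18:00 (add 5h to convert from UTC-5).
Aarav in UTC: 07:00-15:00, 17:00-18:00 (subtract 1h to convert from UTC+1).
Bianca in UTC: 07:00-12:00, 13:00-19:00 (subtract 5h to convert from UTC+5).
Sofia in UTC: 08:00-09:00, 10:00-13:00, 14:00-16:00, 17:00-18:00 (subtract 1h to convert from UTC+1).
Hana ∩ Quinn: 08:00-09:00, 14:00-15:00, 17:00-18:00.
Hana ∩ Quinn ∩ Gabriel: 08:00-09:00, 14:00-15:00, 17:00-18:00.
Hana ∩ Quinn ∩ Gabriel ∩ Aarav: 08:00-09:00, 14:00-15:00, 17:00-18:00.
Hana ∩ Quinn ∩ Gabriel ∩ Aarav ∩ Bianca: 08:00-09:00, 14:00-15:00, 17:00-18:00.
Hana ∩ Quinn ∩ Gabriel ∩ Aarav ∩ Bianca ∩ Sofia: 08:00-09:00, 14:00-15:00, 17:00-18:00.
The first common window of at least 60 minutes is 08:00-09:00, so the earliest start is 08:00.

08:00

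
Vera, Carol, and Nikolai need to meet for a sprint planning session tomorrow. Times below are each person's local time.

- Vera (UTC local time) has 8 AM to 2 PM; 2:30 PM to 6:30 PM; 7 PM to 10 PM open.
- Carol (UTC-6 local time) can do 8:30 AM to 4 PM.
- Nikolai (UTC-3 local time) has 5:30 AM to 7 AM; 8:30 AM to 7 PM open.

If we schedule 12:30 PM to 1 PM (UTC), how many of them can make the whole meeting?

Vera in UTC: 08:00-14:00, 14:30-18:30, 19:00-22:00.
Carol in UTC: 14:30-22:00 (add 6h to convert from UTC-6).
Nikolai in UTC: 08:30-10:00, 11:30-22:00 (add 3h to convert from UTC-3).
Vera and Nikolai can make the full 12:30-13:00 slot — that's 2.

2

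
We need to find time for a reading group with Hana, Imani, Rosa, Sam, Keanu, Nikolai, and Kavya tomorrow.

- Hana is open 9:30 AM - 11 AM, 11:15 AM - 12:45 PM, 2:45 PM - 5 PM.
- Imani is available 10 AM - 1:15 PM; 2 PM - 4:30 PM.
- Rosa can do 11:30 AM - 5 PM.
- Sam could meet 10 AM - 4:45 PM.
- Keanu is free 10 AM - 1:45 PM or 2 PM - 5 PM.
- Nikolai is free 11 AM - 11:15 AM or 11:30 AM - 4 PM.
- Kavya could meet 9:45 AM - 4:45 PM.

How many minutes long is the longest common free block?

Hana ∩ Imani: 10:00-11:00, 11:15-12:45, 14:45-16:30.
Hana ∩ Imani ∩ Rosa: 11:30-12:45, 14:45-16:30.
Hana ∩ Imani ∩ Rosa ∩ Sam: 11:30-12:45, 14:45-16:30.
Hana ∩ Imani ∩ Rosa ∩ Sam ∩ Keanu: 11:30-12:45, 14:45-16:30.
Hana ∩ Imani ∩ Rosa ∩ Sam ∩ Keanu ∩ Nikolai: 11:30-12:45, 14:45-16:00.
Hana ∩ Imani ∩ Rosa ∩ Sam ∩ Keanu ∩ Nikolai ∩ Kavya: 11:30-12:45, 14:45-16:00.
So the common availability across everyone is 11:30-12:45, 14:45-16:00.
The longest is 11:30-12:45 at 75 minutes.

75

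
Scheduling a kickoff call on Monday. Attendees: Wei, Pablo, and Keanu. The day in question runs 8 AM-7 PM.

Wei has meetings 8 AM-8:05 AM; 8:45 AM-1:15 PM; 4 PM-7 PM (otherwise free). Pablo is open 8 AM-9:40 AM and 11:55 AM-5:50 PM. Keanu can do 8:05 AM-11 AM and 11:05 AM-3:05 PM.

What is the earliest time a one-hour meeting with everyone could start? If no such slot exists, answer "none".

13:15

Wei free: 08:05-08:45, 13:15-16:00 (invert busy blocks within the working day).
Pablo free: 08:00-09:40, 11:55-17:50.
Keanu free: 08:05-11:00, 11:05-15:05.
Wei ∩ Pablo: 08:05-08:45, 13:15-16:00.
Wei ∩ Pablo ∩ Keanu: 08:05-08:45, 13:15-15:05.
So the common availability across everyone is 08:05-08:45, 13:15-15:05.
The first common window of at least 60 minutes is 13:15-15:05, so the earliest start is 13:15.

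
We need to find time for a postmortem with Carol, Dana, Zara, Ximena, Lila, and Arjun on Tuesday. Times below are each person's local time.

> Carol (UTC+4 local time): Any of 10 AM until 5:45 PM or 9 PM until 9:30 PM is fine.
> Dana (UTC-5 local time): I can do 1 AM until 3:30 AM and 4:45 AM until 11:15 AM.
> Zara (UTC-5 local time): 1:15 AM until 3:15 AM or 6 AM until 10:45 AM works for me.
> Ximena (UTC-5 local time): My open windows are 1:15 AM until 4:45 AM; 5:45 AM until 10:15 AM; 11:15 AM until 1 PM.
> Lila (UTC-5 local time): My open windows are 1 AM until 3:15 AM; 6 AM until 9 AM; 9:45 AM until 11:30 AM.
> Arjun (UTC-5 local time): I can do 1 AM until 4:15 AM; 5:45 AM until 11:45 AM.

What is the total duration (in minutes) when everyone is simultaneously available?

Carol in UTC: 06:00-13:45, 17:00-17:30 (subtract 4h to convert from UTC+4).
Dana in UTC: 06:00-08:30, 09:45-16:15 (add 5h to convert from UTC-5).
Zara in UTC: 06:15-08:15, 11:00-15:45 (add 5h to convert from UTC-5).
Ximena in UTC: 06:15-09:45, 10:45-15:15, 16:15-18:00 (add 5h to convert from UTC-5).
Lila in UTC: 06:00-08:15, 11:00-14:00, 14:45-16:30 (add 5h to convert from UTC-5).
Arjun in UTC: 06:00-09:15, 10:45-16:45 (add 5h to convert from UTC-5).
Carol ∩ Dana: 06:00-08:30, 09:45-13:45.
Carol ∩ Dana ∩ Zara: 06:15-08:15, 11:00-13:45.
Carol ∩ Dana ∩ Zara ∩ Ximena: 06:15-08:15, 11:00-13:45.
Carol ∩ Dana ∩ Zara ∩ Ximena ∩ Lila: 06:15-08:15, 11:00-13:45.
Carol ∩ Dana ∩ Zara ∩ Ximena ∩ Lila ∩ Arjun: 06:15-08:15, 11:00-13:45.
Summing the common windows: 120 + 165 = 285 minutes.

285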